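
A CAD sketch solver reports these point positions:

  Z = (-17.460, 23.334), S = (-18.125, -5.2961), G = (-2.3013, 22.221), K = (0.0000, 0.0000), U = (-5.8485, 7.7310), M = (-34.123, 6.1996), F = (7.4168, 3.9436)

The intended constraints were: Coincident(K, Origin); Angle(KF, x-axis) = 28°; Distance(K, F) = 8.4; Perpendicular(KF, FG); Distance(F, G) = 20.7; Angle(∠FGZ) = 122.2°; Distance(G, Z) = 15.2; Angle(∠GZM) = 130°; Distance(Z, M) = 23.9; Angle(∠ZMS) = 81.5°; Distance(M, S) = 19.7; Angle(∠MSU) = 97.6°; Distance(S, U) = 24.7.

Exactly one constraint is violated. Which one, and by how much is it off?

Distance(S, U) = 24.7 — off by 6.80.

K = (0.00, 0.00) ✓; KF at 28.00° ✓; |KF| = 8.400 ✓; ∠(KF, FG) = 90.00° ✓; |FG| = 20.70 ✓; ∠FGZ = 122.2° ✓; |GZ| = 15.20 ✓; ∠GZM = 130.0° ✓; |ZM| = 23.90 ✓; ∠ZMS = 81.50° ✓; |MS| = 19.70 ✓; ∠MSU = 97.60° ✓; |SU| = 17.90 ✗.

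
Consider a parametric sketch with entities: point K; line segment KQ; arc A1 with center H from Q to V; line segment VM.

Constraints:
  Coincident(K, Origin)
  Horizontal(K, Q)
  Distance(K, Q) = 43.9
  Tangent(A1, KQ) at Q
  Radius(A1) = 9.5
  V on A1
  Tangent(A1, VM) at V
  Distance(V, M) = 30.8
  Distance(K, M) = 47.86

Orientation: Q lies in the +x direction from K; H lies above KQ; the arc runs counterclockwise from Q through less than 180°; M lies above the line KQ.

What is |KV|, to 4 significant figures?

53.18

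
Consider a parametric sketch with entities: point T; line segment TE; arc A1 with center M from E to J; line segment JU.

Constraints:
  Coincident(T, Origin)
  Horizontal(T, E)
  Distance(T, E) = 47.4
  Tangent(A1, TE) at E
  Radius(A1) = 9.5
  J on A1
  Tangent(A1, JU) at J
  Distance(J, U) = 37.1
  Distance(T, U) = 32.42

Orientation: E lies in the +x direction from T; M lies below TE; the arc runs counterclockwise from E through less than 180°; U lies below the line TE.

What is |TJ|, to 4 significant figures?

40.78

Checks: |MJ| = 9.500 ✓; ∠(MJ, JU) = 90.00° ✓; |JU| = 37.10 ✓; |TU| = 32.42 ✓.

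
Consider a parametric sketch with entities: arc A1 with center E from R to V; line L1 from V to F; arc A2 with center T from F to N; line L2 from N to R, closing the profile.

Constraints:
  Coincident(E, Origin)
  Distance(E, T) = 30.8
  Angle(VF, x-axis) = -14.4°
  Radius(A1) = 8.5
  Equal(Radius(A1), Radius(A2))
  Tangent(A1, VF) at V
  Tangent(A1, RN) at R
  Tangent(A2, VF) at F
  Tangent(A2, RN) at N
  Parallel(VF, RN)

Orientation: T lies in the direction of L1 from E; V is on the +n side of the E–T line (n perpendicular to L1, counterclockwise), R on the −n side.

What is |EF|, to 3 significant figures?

32.0

Tangency of A1 to both parallel lines with radius 8.5 puts V and R at E ± 8.5·n: V = (2.11, 8.23), R = (-2.11, -8.23). Equal radii place F and N the same way about T: F = T + 8.5·n = (31.9, 0.573), N = T − 8.5·n = (27.7, -15.9). Then |EF| = |F − E| = 32.0.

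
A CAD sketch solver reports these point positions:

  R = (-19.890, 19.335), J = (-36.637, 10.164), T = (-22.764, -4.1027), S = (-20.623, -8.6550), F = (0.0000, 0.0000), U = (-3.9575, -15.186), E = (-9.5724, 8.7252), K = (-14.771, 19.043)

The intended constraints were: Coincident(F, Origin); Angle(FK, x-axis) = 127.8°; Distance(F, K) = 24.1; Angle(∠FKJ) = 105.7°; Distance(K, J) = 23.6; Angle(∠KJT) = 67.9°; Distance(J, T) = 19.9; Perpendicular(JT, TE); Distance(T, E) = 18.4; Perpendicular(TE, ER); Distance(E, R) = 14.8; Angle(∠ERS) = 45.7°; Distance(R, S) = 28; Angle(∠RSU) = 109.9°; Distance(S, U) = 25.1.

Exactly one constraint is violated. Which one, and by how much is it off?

Distance(S, U) = 25.1 — off by 7.20.

F = (0.00, 0.00) ✓; FK at 127.8° ✓; |FK| = 24.10 ✓; ∠FKJ = 105.7° ✓; |KJ| = 23.60 ✓; ∠KJT = 67.90° ✓; |JT| = 19.90 ✓; ∠(JT, TE) = 90.00° ✓; |TE| = 18.40 ✓; ∠(TE, ER) = 90.00° ✓; |ER| = 14.80 ✓; ∠ERS = 45.70° ✓; |RS| = 28.00 ✓; ∠RSU = 109.9° ✓; |SU| = 17.90 ✗.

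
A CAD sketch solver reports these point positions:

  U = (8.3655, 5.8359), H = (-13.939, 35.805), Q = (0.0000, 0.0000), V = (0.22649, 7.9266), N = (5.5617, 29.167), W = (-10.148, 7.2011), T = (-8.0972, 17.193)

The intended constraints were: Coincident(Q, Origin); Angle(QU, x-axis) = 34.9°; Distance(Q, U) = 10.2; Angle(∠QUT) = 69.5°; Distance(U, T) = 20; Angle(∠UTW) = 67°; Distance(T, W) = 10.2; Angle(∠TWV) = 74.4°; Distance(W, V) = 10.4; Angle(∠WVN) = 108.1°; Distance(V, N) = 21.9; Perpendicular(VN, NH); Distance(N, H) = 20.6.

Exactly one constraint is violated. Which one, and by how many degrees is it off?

Perpendicular(VN, NH) — off by 4.70°.

Q = (0.00, 0.00) ✓; QU at 34.90° ✓; |QU| = 10.20 ✓; ∠QUT = 69.50° ✓; |UT| = 20.00 ✓; ∠UTW = 67.00° ✓; |TW| = 10.20 ✓; ∠TWV = 74.40° ✓; |WV| = 10.40 ✓; ∠WVN = 108.1° ✓; |VN| = 21.90 ✓; ∠(VN, NH) = 85.30° ✗; |NH| = 20.60 ✓.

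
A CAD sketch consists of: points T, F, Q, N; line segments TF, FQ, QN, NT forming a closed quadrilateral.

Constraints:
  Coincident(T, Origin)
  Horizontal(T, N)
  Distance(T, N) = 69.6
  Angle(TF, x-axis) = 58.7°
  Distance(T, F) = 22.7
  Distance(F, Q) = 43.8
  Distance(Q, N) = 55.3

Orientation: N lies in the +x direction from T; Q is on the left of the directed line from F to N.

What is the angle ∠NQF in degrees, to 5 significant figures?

74.940°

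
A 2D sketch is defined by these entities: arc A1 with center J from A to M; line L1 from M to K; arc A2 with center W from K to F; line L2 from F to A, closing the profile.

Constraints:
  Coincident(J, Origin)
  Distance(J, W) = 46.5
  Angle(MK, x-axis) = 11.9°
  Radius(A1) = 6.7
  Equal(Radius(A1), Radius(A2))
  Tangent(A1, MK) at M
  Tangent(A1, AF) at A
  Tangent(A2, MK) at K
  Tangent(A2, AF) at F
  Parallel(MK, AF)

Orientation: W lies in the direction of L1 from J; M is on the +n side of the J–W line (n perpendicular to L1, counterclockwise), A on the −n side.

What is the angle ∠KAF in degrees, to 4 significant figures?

16.08°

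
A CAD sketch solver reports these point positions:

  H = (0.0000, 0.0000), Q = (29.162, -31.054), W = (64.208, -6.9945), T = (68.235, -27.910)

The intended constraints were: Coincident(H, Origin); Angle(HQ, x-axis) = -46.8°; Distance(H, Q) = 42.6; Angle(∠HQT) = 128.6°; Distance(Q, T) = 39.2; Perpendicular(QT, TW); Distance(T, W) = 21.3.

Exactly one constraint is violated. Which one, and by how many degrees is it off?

Perpendicular(QT, TW) — off by 6.30°.

H = (0.00, 0.00) ✓; HQ at -46.80° ✓; |HQ| = 42.60 ✓; ∠HQT = 128.6° ✓; |QT| = 39.20 ✓; ∠(QT, TW) = 96.30° ✗; |TW| = 21.30 ✓.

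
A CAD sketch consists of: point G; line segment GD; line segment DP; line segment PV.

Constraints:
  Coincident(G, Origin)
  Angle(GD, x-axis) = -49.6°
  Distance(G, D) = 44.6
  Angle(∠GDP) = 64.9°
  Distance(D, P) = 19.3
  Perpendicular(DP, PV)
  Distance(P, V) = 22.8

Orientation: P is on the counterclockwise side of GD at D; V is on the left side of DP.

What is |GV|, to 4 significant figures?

17.59

G is at the origin; GD runs at -49.6° with length 44.6, so D = 44.6·(cos -49.6°, sin -49.6°) = (28.91, -33.96). ∠GDP = 64.9°, so DP runs at -49.6° + (180° − 64.9°) = 65.50° from the x-axis; with |DP| = 19.3, P = D + 19.3·(cos 65.50°, sin 65.50°) = (36.91, -16.40). The perpendicularity gives PV at right angles to DP; with |PV| = 22.8 on the left of DP, V = P + 22.8·(-0.9100, 0.4147) = (16.16, -6.947). Then |GV| = |V − G| = 17.59.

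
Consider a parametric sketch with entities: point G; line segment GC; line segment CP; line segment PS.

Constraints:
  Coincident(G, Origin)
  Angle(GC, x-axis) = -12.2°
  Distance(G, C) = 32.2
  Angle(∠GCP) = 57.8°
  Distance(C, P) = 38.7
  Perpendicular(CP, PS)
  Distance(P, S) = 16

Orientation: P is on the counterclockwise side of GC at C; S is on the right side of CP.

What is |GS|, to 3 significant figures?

48.3

G is at the origin; GC runs at -12.2° with length 32.2, so C = 32.2·(cos -12.2°, sin -12.2°) = (31.5, -6.80). ∠GCP = 57.8°, so CP runs at -12.2° + (180° − 57.8°) = 110° from the x-axis; with |CP| = 38.7, P = C + 38.7·(cos 110°, sin 110°) = (18.2, 29.6). CP is perpendicular to PS; with |PS| = 16.0 on the right of CP, S = P + 16.0·(0.940, 0.342) = (33.3, 35.0). Then |GS| = |S − G| = 48.3.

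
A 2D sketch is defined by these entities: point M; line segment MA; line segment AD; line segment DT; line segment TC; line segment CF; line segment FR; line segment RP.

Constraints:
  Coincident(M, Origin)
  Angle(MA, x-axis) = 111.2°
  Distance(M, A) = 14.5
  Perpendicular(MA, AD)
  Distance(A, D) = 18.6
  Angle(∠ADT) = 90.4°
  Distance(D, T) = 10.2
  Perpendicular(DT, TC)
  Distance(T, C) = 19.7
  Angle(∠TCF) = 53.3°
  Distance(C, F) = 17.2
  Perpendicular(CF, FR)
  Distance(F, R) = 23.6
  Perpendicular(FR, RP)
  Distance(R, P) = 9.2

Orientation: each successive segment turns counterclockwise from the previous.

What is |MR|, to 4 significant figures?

28.46

M is at the origin; MA runs at 111.2° with length 14.5, so A = (-5.244, 13.52). MA ⟂ AD, so AD runs at -158.8°; with |AD| = 18.6, D = (-22.58, 6.792). ∠ADT = 90.4° gives DT at -69.20° from the x-axis; with |DT| = 10.2, T = (-18.96, -2.743). DT ⟂ TC, so TC runs at 20.80°; with |TC| = 19.7, C = (-0.5466, 4.253). ∠TCF = 53.3° gives CF at 147.5° from the x-axis; with |CF| = 17.2, F = (-15.05, 13.49). CF ⟂ FR, so FR runs at -122.5°; with |FR| = 23.6, R = (-27.73, -6.410). Then |MR| = |R − M| = 28.46.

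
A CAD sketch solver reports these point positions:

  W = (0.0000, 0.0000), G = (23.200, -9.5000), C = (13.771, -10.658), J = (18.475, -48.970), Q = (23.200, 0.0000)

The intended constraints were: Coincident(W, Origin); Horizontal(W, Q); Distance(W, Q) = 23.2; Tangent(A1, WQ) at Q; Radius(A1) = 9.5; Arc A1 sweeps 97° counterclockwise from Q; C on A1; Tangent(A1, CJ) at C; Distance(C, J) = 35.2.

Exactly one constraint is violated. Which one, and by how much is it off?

Distance(C, J) = 35.2 — off by 3.40.

W = (0.00, 0.00) ✓; W.y = 0.00, Q.y = 0.00 ✓; |WQ| = 23.20 ✓; ∠(GQ, QW) = 90.00° ✓; |GQ| = 9.500 ✓; bearing(G→C) − bearing(G→Q) = 97.00° ✓; |GC| = 9.500 ✓; ∠(GC, CJ) = 90.00° ✓; |CJ| = 38.60 ✗.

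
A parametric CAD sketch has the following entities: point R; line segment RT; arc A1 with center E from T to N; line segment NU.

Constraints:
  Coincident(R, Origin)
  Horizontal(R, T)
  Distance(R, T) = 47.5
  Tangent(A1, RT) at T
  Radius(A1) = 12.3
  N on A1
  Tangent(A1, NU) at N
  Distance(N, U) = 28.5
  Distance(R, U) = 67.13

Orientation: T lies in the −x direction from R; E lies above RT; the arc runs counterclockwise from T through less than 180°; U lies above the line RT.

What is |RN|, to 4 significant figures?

41.34

R is at the origin; RT is horizontal with |RT| = 47.5 and T on the −x side, so T = (-47.50, 0.000). Tangency of A1 to RT means the radius ET is perpendicular to RT, so E = T + (0, 12.3) = (-47.50, 12.30). Since EN ⟂ NU (tangency), |EU| = √(12.3² + 28.5²) = 31.04 regardless of where N sits on A1. So U lies on both circle(R, 67.13) and circle(E, 31.04); the above-RT intersection is U = (-51.48, 43.08). N is the foot of the tangent from U: N = (-36.92, 18.58).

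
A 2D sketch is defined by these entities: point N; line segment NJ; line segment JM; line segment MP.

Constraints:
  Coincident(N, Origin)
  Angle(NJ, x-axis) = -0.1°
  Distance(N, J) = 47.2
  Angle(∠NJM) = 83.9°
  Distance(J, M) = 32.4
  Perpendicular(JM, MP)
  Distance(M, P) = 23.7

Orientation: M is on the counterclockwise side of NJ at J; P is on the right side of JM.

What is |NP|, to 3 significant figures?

75.8

∠NJM = 83.9°, so JM runs at -0.1° + (180° − 83.9°) = 96.0° from the x-axis; with |JM| = 32.4, M = J + 32.4·(cos 96.0°, sin 96.0°) = (43.8, 32.1). JM ⟂ MP; with |MP| = 23.7 on the right of JM, P = M + 23.7·(0.995, 0.105) = (67.4, 34.6). Then |NP| = |P − N| = 75.8.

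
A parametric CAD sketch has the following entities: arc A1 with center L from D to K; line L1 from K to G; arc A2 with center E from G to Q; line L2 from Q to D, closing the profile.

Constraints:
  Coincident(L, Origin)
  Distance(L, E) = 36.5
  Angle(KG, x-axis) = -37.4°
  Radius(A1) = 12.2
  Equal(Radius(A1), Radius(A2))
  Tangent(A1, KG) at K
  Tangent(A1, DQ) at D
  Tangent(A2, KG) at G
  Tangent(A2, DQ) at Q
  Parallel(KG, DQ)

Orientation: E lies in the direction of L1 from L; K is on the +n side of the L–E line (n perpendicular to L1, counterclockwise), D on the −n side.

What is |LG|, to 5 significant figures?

38.485

The slot axis is L1's direction at -37.4°, so u = (cos -37.4°, sin -37.4°) = (0.79441, -0.60738) and n = (−sin -37.4°, cos -37.4°) = (0.60738, 0.79441). L is at the origin and E lies 36.5 along u from L, so E = 36.5·u = (28.996, -22.169). Tangency of A1 to both parallel lines with radius 12.2 puts K and D at L ± 12.2·n: K = (7.4100, 9.6919), D = (-7.4100, -9.6919). Equal radii place G and Q the same way about E: G = E + 12.2·n = (36.406, -12.477), Q = E − 12.2·n = (21.586, -31.861). Then |LG| = |G − L| = 38.485.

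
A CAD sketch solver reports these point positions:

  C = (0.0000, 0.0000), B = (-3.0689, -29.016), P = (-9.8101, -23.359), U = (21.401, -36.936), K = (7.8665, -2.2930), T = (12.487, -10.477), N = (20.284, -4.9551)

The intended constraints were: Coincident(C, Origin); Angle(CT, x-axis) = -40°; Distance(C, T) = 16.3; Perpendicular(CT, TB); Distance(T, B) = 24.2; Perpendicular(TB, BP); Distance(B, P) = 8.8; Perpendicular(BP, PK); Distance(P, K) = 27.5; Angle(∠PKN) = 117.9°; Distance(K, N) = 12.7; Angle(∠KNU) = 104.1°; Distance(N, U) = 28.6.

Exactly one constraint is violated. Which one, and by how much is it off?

Distance(N, U) = 28.6 — off by 3.40.

C = (0.00, 0.00) ✓; CT at -40.00° ✓; |CT| = 16.30 ✓; ∠(CT, TB) = 90.00° ✓; |TB| = 24.20 ✓; ∠(TB, BP) = 90.00° ✓; |BP| = 8.800 ✓; ∠(BP, PK) = 90.00° ✓; |PK| = 27.50 ✓; ∠PKN = 117.9° ✓; |KN| = 12.70 ✓; ∠KNU = 104.1° ✓; |NU| = 32.00 ✗.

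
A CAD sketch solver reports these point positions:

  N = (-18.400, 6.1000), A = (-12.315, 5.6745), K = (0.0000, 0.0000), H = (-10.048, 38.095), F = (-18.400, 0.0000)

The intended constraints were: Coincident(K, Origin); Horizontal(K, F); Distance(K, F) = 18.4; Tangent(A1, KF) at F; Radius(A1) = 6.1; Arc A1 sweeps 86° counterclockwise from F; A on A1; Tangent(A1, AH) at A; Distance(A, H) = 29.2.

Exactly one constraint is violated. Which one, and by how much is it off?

Distance(A, H) = 29.2 — off by 3.30.

K = (0.00, 0.00) ✓; K.y = 0.00, F.y = 0.00 ✓; |KF| = 18.40 ✓; ∠(NF, FK) = 90.00° ✓; |NF| = 6.100 ✓; bearing(N→A) − bearing(N→F) = 86.00° ✓; |NA| = 6.100 ✓; ∠(NA, AH) = 90.00° ✓; |AH| = 32.50 ✗.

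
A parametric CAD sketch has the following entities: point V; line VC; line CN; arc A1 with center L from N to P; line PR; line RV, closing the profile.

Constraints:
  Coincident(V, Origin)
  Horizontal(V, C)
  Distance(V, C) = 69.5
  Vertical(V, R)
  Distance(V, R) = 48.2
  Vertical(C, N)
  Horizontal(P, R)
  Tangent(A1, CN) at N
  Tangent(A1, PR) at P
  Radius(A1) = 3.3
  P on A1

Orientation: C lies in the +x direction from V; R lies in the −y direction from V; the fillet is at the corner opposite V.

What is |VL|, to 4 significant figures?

79.99

VR is vertical with |VR| = 48.2 and R on the −y side, so R = (0.000, -48.20). The virtual corner opposite V is at (69.50, -48.20). Since A1 is tangent to CN there, LN ⟂ CN and A1 meets PR tangentially, so LP is at right angles to PR, with radius 3.3, so the center L sits 3.3 in from both sides at L = (66.20, -44.90). Then |VL| = |L − V| = 79.99.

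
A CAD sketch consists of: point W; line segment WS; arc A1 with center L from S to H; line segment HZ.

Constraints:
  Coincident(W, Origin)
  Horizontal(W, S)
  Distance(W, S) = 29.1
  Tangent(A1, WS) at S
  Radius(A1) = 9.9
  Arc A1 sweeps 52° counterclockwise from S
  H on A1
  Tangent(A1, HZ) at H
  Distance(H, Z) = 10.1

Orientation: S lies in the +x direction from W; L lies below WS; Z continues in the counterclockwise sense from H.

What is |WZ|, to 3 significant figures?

19.1

W is at the origin; W and S share the same y with |WS| = 29.1 and S on the +x side, so S = (29.1, 0.00). Since A1 is tangent to WS there, LS ⟂ WS, so L = S + (0, -9.9) = (29.1, -9.90). On A1, S sits at bearing 90° from L; a 52° counterclockwise sweep puts H at bearing 142°, so H = L + 9.9·(cos 142°, sin 142°) = (21.3, -3.80). A1 meets HZ tangentially, so LH is at right angles to HZ, so HZ runs along (−sin 142°, cos 142°); with |HZ| = 10.1, Z = (15.1, -11.8). Then |WZ| = |Z − W| = 19.1.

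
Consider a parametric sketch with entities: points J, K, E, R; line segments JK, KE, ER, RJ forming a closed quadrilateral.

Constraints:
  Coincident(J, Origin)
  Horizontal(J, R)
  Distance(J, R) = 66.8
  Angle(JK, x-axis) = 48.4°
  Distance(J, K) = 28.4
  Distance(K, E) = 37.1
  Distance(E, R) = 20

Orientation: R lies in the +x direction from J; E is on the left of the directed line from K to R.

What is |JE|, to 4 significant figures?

58.09

J is at the origin; J and R share the same y with |JR| = 66.8 and R in +x, so R = (66.8, 0). JK runs at 48.4° with |JK| = 28.4, so K = (18.86, 21.24). E is determined by |KE| = 37.1 and |ER| = 20.0 together: it lies at the intersection of circle(K, 37.1) and circle(R, 20.0). With |KR| = 52.44, the foot of the radical line on KR is 35.53 from K and the perpendicular offset is √(37.1² − 35.53²) = 10.68. Taking the left-of-KR solution: E = (55.67, 16.61).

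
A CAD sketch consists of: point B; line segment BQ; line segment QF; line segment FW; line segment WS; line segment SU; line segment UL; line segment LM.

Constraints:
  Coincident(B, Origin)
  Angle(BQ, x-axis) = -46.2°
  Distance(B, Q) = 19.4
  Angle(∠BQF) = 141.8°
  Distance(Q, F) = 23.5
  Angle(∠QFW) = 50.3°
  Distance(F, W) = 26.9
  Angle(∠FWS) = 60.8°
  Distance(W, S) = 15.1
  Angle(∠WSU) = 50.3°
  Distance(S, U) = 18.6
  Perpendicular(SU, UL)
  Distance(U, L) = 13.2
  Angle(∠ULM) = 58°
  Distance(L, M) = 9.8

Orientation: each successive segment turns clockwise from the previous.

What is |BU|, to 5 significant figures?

33.760

B is at the origin; BQ runs at -46.2° with length 19.4, so Q = (13.428, -14.002). ∠BQF = 141.8° gives QF at -84.400° from the x-axis; with |QF| = 23.5, F = (15.721, -37.390). ∠QFW = 50.3° gives FW at 145.90° from the x-axis; with |FW| = 26.9, W = (-6.5540, -22.309). ∠FWS = 60.8° gives WS at 26.700° from the x-axis; with |WS| = 15.1, S = (6.9359, -15.524). ∠WSU = 50.3° gives SU at -103.00° from the x-axis; with |SU| = 18.6, U = (2.7518, -33.647). Then |BU| = |U − B| = 33.760.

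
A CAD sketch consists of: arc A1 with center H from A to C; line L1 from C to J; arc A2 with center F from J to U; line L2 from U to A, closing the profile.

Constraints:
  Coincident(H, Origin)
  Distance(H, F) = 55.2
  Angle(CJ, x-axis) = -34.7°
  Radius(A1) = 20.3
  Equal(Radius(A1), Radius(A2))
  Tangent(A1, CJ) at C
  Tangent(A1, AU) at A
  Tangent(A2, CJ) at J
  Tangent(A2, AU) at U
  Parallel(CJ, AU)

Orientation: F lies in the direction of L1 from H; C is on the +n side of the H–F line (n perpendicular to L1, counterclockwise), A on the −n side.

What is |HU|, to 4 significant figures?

58.81

The slot axis is L1's direction at -34.7°, so u = (cos -34.7°, sin -34.7°) = (0.8221, -0.5693) and n = (−sin -34.7°, cos -34.7°) = (0.5693, 0.8221). H is at the origin and F lies 55.2 along u from H, so F = 55.2·u = (45.38, -31.42). Tangency of A1 to both parallel lines with radius 20.3 puts C and A at H ± 20.3·n: C = (11.56, 16.69), A = (-11.56, -16.69). Equal radii place J and U the same way about F: J = F + 20.3·n = (56.94, -14.73), U = F − 20.3·n = (33.83, -48.11). Then |HU| = |U − H| = 58.81.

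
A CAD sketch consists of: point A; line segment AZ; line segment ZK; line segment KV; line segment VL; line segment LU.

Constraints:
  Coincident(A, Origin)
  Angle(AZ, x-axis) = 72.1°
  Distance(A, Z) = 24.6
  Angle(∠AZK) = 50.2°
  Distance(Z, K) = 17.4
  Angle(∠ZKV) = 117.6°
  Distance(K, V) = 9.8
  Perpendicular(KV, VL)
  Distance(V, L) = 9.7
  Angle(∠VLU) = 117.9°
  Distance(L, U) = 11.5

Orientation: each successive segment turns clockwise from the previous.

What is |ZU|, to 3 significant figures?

7.71

A is at the origin; AZ runs at 72.1° with length 24.6, so Z = (7.56, 23.4). ∠AZK = 50.2° gives ZK at -57.7° from the x-axis; with |ZK| = 17.4, K = (16.9, 8.70). ∠ZKV = 117.6° gives KV at -120° from the x-axis; with |KV| = 9.8, V = (11.9, 0.223). KV is perpendicular to VL, so VL runs at 150°; with |VL| = 9.7, L = (3.55, 5.09). ∠VLU = 117.9° gives LU at 87.8° from the x-axis; with |LU| = 11.5, U = (3.99, 16.6). Then |ZU| = |U − Z| = 7.71.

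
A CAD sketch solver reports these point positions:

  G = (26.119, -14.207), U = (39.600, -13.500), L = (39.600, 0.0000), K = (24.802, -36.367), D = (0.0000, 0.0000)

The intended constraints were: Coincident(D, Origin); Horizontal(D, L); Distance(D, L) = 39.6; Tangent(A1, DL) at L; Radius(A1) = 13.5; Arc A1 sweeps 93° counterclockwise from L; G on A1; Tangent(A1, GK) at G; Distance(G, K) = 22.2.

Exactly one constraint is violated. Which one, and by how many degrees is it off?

Tangent(A1, GK) at G — off by 6.40°.

D = (0.00, 0.00) ✓; D.y = 0.00, L.y = 0.00 ✓; |DL| = 39.60 ✓; ∠(UL, LD) = 90.00° ✓; |UL| = 13.50 ✓; bearing(U→G) − bearing(U→L) = 93.00° ✓; |UG| = 13.50 ✓; ∠(UG, GK) = 96.40° ✗; |GK| = 22.20 ✓.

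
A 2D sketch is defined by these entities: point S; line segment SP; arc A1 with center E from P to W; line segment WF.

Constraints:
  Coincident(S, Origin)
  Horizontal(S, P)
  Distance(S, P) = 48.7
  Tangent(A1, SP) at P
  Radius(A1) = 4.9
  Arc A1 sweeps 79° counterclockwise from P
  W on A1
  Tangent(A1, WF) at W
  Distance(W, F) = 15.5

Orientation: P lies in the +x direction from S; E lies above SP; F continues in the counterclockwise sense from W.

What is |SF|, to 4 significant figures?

59.64

S is at the origin; SP is horizontal with |SP| = 48.7 and P on the +x side, so P = (48.70, 0.000). A1 meets SP tangentially, so EP is at right angles to SP, so E = P + (0, 4.9) = (48.70, 4.900). On A1, P sits at bearing -90° from E; a 79° counterclockwise sweep puts W at bearing -11°, so W = E + 4.9·(cos -11°, sin -11°) = (53.51, 3.965). A1 meets WF tangentially, so EW is at right angles to WF, so WF runs along (−sin -11°, cos -11°); with |WF| = 15.5, F = (56.47, 19.18). Then |SF| = |F − S| = 59.64.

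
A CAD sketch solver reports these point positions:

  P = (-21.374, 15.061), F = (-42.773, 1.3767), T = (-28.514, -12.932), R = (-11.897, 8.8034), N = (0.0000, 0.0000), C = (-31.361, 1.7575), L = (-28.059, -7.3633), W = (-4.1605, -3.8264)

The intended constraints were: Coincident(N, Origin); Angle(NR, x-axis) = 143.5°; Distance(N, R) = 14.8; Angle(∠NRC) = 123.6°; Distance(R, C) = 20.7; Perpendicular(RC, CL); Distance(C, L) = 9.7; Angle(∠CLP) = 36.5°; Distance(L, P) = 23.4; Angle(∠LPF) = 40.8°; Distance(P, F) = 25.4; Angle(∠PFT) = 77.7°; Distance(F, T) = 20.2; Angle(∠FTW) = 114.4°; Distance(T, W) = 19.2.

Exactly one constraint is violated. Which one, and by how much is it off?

Distance(T, W) = 19.2 — off by 6.80.

N = (0.00, 0.00) ✓; NR at 143.5° ✓; |NR| = 14.80 ✓; ∠NRC = 123.6° ✓; |RC| = 20.70 ✓; ∠(RC, CL) = 90.00° ✓; |CL| = 9.700 ✓; ∠CLP = 36.50° ✓; |LP| = 23.40 ✓; ∠LPF = 40.80° ✓; |PF| = 25.40 ✓; ∠PFT = 77.70° ✓; |FT| = 20.20 ✓; ∠FTW = 114.4° ✓; |TW| = 26.00 ✗.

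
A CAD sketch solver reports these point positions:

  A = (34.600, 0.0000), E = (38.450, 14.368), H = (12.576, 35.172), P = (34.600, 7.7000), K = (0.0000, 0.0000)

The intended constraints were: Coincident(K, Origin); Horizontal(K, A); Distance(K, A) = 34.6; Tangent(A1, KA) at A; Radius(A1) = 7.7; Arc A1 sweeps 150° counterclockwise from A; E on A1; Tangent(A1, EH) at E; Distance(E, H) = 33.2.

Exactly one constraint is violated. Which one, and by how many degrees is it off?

Tangent(A1, EH) at E — off by 8.80°.

K = (0.00, 0.00) ✓; K.y = 0.00, A.y = 0.00 ✓; |KA| = 34.60 ✓; ∠(PA, AK) = 90.00° ✓; |PA| = 7.700 ✓; bearing(P→E) − bearing(P→A) = 150.0° ✓; |PE| = 7.700 ✓; ∠(PE, EH) = 98.80° ✗; |EH| = 33.20 ✓.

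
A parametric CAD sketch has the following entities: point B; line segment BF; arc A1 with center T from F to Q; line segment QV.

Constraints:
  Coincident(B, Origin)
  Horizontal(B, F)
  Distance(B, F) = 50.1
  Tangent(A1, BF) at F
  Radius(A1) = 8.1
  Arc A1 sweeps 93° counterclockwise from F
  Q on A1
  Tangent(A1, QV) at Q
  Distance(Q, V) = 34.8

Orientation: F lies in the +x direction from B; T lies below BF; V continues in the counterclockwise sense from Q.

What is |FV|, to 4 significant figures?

43.73

B is at the origin; B and F share the same y with |BF| = 50.1 and F on the +x side, so F = (50.10, 0.000). Since A1 is tangent to BF there, TF ⟂ BF, so T = F + (0, -8.1) = (50.10, -8.100). On A1, F sits at bearing 90° from T; a 93° counterclockwise sweep puts Q at bearing 183°, so Q = T + 8.1·(cos 183°, sin 183°) = (42.01, -8.524). A1 meets QV tangentially, so TQ is at right angles to QV, so QV runs along (−sin 183°, cos 183°); with |QV| = 34.8, V = (43.83, -43.28). Then |FV| = |V − F| = 43.73.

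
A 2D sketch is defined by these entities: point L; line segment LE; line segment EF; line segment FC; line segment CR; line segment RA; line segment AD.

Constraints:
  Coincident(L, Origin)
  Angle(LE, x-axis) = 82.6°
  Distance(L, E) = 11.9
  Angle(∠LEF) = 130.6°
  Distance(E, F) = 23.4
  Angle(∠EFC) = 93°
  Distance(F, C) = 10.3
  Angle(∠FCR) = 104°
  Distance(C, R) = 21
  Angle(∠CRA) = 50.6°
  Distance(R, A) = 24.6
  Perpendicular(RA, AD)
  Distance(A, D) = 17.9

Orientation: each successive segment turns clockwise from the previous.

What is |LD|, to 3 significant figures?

38.5

L is at the origin; LE runs at 82.6° with length 11.9, so E = (1.53, 11.8). ∠LEF = 130.6° gives EF at 33.2° from the x-axis; with |EF| = 23.4, F = (21.1, 24.6). ∠EFC = 93.0° gives FC at -53.8° from the x-axis; with |FC| = 10.3, C = (27.2, 16.3). ∠FCR = 104.0° gives CR at -130° from the x-axis; with |CR| = 21.0, R = (13.8, 0.168). ∠CRA = 50.6° gives RA at 101° from the x-axis; with |RA| = 24.6, A = (9.14, 24.3). The perpendicularity gives AD at right angles to RA, so AD runs at 10.8°; with |AD| = 17.9, D = (26.7, 27.7). Then |LD| = |D − L| = 38.5.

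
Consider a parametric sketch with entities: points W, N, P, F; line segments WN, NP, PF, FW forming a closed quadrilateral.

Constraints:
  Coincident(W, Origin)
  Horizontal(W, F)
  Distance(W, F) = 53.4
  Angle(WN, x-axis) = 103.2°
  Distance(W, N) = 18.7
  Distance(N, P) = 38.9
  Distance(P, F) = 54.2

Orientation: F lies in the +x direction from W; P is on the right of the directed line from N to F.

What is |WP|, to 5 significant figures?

20.231

Checks: |NP| = 38.90 ✓; |PF| = 54.20 ✓.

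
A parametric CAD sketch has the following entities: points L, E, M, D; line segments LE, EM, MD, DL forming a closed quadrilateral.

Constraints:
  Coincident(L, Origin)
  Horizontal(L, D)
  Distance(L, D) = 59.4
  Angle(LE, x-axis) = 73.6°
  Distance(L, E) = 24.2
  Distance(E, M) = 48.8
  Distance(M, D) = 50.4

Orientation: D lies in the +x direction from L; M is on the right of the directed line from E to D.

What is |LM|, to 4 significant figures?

29.26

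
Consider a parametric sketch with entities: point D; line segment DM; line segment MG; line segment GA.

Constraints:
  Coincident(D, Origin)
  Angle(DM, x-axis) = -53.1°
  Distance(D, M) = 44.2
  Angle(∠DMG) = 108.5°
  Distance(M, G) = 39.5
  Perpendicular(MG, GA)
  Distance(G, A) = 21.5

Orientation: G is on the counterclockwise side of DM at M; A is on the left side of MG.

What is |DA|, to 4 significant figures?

57.29

∠DMG = 108.5°, so MG runs at -53.1° + (180° − 108.5°) = 18.40° from the x-axis; with |MG| = 39.5, G = M + 39.5·(cos 18.40°, sin 18.40°) = (64.02, -22.88). The perpendicularity gives GA at right angles to MG; with |GA| = 21.5 on the left of MG, A = G + 21.5·(-0.3156, 0.9489) = (57.23, -2.477). Then |DA| = |A − D| = 57.29.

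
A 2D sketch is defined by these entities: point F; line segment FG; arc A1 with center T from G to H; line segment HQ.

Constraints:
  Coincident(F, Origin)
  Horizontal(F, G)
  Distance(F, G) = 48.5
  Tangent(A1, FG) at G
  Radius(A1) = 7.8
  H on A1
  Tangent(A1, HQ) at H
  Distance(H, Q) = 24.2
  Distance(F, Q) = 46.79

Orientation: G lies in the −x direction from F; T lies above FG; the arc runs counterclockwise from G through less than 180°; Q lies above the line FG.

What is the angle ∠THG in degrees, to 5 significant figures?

50.830°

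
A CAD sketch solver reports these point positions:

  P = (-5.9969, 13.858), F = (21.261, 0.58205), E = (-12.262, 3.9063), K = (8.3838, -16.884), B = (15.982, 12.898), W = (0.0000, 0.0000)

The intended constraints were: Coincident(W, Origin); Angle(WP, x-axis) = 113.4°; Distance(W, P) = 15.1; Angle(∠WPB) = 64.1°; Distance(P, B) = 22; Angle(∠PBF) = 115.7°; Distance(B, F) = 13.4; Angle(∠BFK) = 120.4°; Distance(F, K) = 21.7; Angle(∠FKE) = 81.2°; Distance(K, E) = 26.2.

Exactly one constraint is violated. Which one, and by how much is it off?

Distance(K, E) = 26.2 — off by 3.10.

W = (0.00, 0.00) ✓; WP at 113.4° ✓; |WP| = 15.10 ✓; ∠WPB = 64.10° ✓; |PB| = 22.00 ✓; ∠PBF = 115.7° ✓; |BF| = 13.40 ✓; ∠BFK = 120.4° ✓; |FK| = 21.70 ✓; ∠FKE = 81.20° ✓; |KE| = 29.30 ✗.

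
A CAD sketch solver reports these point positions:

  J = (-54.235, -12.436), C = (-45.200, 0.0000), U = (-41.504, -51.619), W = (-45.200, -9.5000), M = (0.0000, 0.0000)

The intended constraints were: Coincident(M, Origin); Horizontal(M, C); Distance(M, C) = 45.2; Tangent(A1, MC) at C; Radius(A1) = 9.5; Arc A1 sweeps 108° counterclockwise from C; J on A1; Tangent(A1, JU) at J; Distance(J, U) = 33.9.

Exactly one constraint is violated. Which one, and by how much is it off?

Distance(J, U) = 33.9 — off by 7.30.

M = (0.00, 0.00) ✓; M.y = 0.00, C.y = 0.00 ✓; |MC| = 45.20 ✓; ∠(WC, CM) = 90.00° ✓; |WC| = 9.500 ✓; bearing(W→J) − bearing(W→C) = 108.0° ✓; |WJ| = 9.500 ✓; ∠(WJ, JU) = 90.00° ✓; |JU| = 41.20 ✗.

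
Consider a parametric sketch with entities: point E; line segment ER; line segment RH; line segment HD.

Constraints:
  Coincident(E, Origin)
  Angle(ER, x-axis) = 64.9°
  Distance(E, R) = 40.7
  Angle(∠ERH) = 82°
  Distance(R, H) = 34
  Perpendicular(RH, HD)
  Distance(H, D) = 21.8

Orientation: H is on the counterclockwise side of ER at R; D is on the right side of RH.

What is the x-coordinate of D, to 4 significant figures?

-8.822

∠ERH = 82.0°, so RH runs at 64.9° + (180° − 82.0°) = 162.9° from the x-axis; with |RH| = 34.0, H = R + 34.0·(cos 162.9°, sin 162.9°) = (-15.23, 46.85). The perpendicularity gives HD at right angles to RH; with |HD| = 21.8 on the right of RH, D = H + 21.8·(0.2940, 0.9558) = (-8.822, 67.69). So D.x = -8.822.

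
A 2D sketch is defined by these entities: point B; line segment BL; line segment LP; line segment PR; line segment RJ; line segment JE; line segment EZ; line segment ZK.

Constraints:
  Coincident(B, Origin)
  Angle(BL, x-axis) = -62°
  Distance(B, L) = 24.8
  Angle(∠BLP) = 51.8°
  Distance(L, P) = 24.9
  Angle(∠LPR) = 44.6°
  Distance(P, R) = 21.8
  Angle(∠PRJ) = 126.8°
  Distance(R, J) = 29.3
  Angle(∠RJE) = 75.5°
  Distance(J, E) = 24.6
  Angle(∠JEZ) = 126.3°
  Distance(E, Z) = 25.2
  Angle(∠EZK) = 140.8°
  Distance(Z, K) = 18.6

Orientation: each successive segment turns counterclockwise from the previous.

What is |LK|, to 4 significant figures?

32.66

B is at the origin; BL runs at -62.0° with length 24.8, so L = (11.64, -21.90). ∠BLP = 51.8° gives LP at 66.20° from the x-axis; with |LP| = 24.9, P = (21.69, 0.8854). ∠LPR = 44.6° gives PR at -158.4° from the x-axis; with |PR| = 21.8, R = (1.422, -7.140). ∠PRJ = 126.8° gives RJ at -105.2° from the x-axis; with |RJ| = 29.3, J = (-6.260, -35.41). ∠RJE = 75.5° gives JE at -0.7000° from the x-axis; with |JE| = 24.6, E = (18.34, -35.72). ∠JEZ = 126.3° gives EZ at 53.00° from the x-axis; with |EZ| = 25.2, Z = (33.50, -15.59). ∠EZK = 140.8° gives ZK at 92.20° from the x-axis; with |ZK| = 18.6, K = (32.79, 2.997). Then |LK| = |K − L| = 32.66.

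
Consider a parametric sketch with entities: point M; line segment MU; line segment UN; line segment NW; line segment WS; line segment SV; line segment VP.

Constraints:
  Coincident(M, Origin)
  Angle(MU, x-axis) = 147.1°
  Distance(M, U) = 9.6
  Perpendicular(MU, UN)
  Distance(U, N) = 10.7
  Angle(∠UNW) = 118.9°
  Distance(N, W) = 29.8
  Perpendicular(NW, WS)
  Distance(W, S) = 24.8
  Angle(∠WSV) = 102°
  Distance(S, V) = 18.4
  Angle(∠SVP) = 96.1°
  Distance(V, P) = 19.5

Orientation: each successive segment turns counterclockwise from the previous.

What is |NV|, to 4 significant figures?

30.96

M is at the origin; MU runs at 147.1° with length 9.6, so U = (-8.060, 5.214). The perpendicularity gives UN at right angles to MU, so UN runs at -122.9°; with |UN| = 10.7, N = (-13.87, -3.769). ∠UNW = 118.9° gives NW at -61.80° from the x-axis; with |NW| = 29.8, W = (0.2097, -30.03). NW ⟂ WS, so WS runs at 28.20°; with |WS| = 24.8, S = (22.07, -18.31). ∠WSV = 102.0° gives SV at 106.2° from the x-axis; with |SV| = 18.4, V = (16.93, -0.6436). Then |NV| = |V − N| = 30.96.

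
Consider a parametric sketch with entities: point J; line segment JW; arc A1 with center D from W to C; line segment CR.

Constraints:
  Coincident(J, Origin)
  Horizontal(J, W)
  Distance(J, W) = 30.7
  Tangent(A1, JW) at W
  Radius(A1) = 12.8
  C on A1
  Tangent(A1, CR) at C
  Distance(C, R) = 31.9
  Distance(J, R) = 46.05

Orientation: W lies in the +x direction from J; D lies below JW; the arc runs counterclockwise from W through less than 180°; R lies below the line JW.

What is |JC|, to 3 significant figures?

21.4

J is at the origin; J and W share the same y with |JW| = 30.7 and W on the +x side, so W = (30.7, 0.00). Tangency of A1 to JW means the radius DW is perpendicular to JW, so D = W + (0, -12.8) = (30.7, -12.8). Since DC ⟂ CR (tangency), |DR| = √(12.8² + 31.9²) = 34.4 regardless of where C sits on A1. So R lies on both circle(J, 46.05) and circle(D, 34.4); the below-JW intersection is R = (15.2, -43.5). C is the foot of the tangent from R: C = (17.9, -11.7).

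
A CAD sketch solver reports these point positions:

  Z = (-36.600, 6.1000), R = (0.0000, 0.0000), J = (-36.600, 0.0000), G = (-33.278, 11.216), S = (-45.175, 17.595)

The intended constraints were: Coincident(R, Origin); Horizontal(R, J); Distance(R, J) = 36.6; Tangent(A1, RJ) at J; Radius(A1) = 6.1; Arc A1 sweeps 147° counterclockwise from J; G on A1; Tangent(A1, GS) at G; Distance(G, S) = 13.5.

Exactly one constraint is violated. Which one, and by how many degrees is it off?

Tangent(A1, GS) at G — off by 4.80°.

R = (0.00, 0.00) ✓; R.y = 0.00, J.y = 0.00 ✓; |RJ| = 36.60 ✓; ∠(ZJ, JR) = 90.00° ✓; |ZJ| = 6.100 ✓; bearing(Z→G) − bearing(Z→J) = 147.0° ✓; |ZG| = 6.100 ✓; ∠(ZG, GS) = 85.20° ✗; |GS| = 13.50 ✓.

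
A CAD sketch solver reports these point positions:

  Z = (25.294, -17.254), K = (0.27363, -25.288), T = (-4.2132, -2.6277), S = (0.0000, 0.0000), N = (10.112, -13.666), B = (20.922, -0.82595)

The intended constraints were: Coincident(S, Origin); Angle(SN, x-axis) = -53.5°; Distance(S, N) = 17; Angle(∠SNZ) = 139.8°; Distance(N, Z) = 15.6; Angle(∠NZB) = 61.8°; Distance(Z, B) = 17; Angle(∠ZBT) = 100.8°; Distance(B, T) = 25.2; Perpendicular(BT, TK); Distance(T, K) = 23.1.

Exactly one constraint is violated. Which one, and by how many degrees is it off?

Perpendicular(BT, TK) — off by 7.10°.

S = (0.00, 0.00) ✓; SN at -53.50° ✓; |SN| = 17.00 ✓; ∠SNZ = 139.8° ✓; |NZ| = 15.60 ✓; ∠NZB = 61.80° ✓; |ZB| = 17.00 ✓; ∠ZBT = 100.8° ✓; |BT| = 25.20 ✓; ∠(BT, TK) = 97.10° ✗; |TK| = 23.10 ✓.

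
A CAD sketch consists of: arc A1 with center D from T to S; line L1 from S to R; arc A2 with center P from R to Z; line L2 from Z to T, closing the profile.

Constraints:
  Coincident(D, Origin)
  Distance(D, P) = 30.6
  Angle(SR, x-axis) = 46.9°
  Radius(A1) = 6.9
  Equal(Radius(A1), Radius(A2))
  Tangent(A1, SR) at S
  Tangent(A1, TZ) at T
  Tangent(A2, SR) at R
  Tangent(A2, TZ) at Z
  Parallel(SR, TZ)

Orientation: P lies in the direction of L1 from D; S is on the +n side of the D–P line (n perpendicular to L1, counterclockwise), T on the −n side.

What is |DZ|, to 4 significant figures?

31.37

The slot axis is L1's direction at 46.9°, so u = (cos 46.9°, sin 46.9°) = (0.6833, 0.7302) and n = (−sin 46.9°, cos 46.9°) = (-0.7302, 0.6833). D is at the origin and P lies 30.6 along u from D, so P = 30.6·u = (20.91, 22.34). Tangency of A1 to both parallel lines with radius 6.9 puts S and T at D ± 6.9·n: S = (-5.038, 4.715), T = (5.038, -4.715). Equal radii place R and Z the same way about P: R = P + 6.9·n = (15.87, 27.06), Z = P − 6.9·n = (25.95, 17.63). Then |DZ| = |Z − D| = 31.37.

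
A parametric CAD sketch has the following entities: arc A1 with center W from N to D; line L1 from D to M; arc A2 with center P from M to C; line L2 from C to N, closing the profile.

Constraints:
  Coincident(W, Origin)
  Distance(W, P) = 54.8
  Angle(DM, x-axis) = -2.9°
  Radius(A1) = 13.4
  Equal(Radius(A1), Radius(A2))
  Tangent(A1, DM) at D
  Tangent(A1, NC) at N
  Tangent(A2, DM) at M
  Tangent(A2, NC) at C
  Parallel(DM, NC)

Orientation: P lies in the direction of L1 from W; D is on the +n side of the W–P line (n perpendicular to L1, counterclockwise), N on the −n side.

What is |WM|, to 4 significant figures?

56.41

Tangency of A1 to both parallel lines with radius 13.4 puts D and N at W ± 13.4·n: D = (0.6779, 13.38), N = (-0.6779, -13.38). Equal radii place M and C the same way about P: M = P + 13.4·n = (55.41, 10.61), C = P − 13.4·n = (54.05, -16.16). Then |WM| = |M − W| = 56.41.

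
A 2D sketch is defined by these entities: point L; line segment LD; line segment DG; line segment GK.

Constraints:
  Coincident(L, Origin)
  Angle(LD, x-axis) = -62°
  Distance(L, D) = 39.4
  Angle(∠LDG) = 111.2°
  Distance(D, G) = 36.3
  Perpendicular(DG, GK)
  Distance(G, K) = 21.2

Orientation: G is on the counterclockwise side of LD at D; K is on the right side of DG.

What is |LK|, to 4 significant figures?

76.89

L is at the origin; LD runs at -62.0° with length 39.4, so D = 39.4·(cos -62.0°, sin -62.0°) = (18.50, -34.79). ∠LDG = 111.2°, so DG runs at -62.0° + (180° − 111.2°) = 6.800° from the x-axis; with |DG| = 36.3, G = D + 36.3·(cos 6.800°, sin 6.800°) = (54.54, -30.49). The perpendicularity gives GK at right angles to DG; with |GK| = 21.2 on the right of DG, K = G + 21.2·(0.1184, -0.9930) = (57.05, -51.54). Then |LK| = |K − L| = 76.89.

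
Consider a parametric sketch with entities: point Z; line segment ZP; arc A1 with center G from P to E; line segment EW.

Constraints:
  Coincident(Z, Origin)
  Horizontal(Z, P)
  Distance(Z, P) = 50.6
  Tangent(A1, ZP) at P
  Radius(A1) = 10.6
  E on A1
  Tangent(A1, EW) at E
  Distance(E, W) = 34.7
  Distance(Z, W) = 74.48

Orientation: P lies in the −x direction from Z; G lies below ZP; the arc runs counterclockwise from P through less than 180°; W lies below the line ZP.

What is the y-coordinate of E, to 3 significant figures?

-11.4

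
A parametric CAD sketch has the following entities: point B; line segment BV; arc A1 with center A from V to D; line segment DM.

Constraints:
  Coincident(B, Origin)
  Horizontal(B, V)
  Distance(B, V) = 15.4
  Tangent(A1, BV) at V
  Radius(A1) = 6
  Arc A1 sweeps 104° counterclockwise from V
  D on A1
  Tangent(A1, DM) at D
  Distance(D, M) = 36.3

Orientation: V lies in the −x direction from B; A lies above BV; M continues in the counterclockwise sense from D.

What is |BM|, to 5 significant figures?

46.455

B is at the origin; B and V share the same y with |BV| = 15.4 and V on the −x side, so V = (-15.400, 0.0000). Since A1 is tangent to BV there, AV ⟂ BV, so A = V + (0, 6) = (-15.400, 6.0000). On A1, V sits at bearing -90° from A; a 104° counterclockwise sweep puts D at bearing 14°, so D = A + 6.0·(cos 14°, sin 14°) = (-9.5782, 7.4515). Tangency of A1 to DM means the radius AD is perpendicular to DM, so DM runs along (−sin 14°, cos 14°); with |DM| = 36.3, M = (-18.360, 42.673). Then |BM| = |M − B| = 46.455.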